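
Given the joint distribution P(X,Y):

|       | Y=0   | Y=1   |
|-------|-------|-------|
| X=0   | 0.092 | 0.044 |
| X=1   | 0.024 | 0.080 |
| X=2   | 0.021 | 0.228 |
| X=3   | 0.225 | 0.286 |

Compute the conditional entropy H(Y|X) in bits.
0.8142 bits

H(Y|X) = H(X,Y) - H(X)

H(X,Y) = -Σ_{x,y} P(x,y) log₂ P(x,y). Per-cell terms -P(x,y)·log₂P(x,y):
  X=0: 0.3166845, 0.1982795
  X=1: 0.1291397, 0.2915085
  X=2: 0.1170428, 0.4862999
  X=3: 0.4842007, 0.5164911
Sum of the 8 terms: H(X,Y) = 2.539647 bits

Marginal of X (row sums):
  P(X=0) = 0.092 + 0.044 = 0.136
  P(X=1) = 0.024 + 0.080 = 0.104
  P(X=2) = 0.021 + 0.228 = 0.249
  P(X=3) = 0.225 + 0.286 = 0.511
H(X) = -[0.136·log₂(0.136) + 0.104·log₂(0.104) + 0.249·log₂(0.249) + 0.511·log₂(0.511)]
  = 0.3914517 + 0.3395958 + 0.4994398 + 0.4949571 = 1.725444 bits

H(Y|X) = H(X,Y) - H(X) = 2.539647 - 1.725444 = 0.8142 bits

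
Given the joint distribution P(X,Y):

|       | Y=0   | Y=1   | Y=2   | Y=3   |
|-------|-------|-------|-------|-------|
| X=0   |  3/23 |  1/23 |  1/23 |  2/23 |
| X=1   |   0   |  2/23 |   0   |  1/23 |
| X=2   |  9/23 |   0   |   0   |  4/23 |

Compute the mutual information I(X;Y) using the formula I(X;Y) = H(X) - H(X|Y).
0.4082 bits

I(X;Y) = H(X) - H(X|Y)

Marginal of X (row sums):
  P(X=0) = 3/23 + 1/23 + 1/23 + 2/23 = 7/23
  P(X=1) = 0 + 2/23 + 0 + 1/23 = 3/23
  P(X=2) = 9/23 + 0 + 0 + 4/23 = 13/23
H(X) = -[(7/23)·log₂(7/23) + (3/23)·log₂(3/23) + (13/23)·log₂(13/23)]
  = 0.52232 + 0.38330 + 0.46524 = 1.3709 bits

Marginal of Y (column sums):
  P(Y=0) = 3/23 + 0 + 9/23 = 12/23
  P(Y=1) = 1/23 + 2/23 + 0 = 3/23
  P(Y=2) = 1/23 + 0 + 0 = 1/23
  P(Y=3) = 2/23 + 1/23 + 4/23 = 7/23
H(X|Y) = Σ_y P(y)·H(X|Y=y):
  Y=0: P(Y=0) = 12/23, P(X|Y=0) = (1/4, 0, 3/4) → H(X|Y=0) = 0.81128
  Y=1: P(Y=1) = 3/23, P(X|Y=1) = (1/3, 2/3, 0) → H(X|Y=1) = 0.91830
  Y=2: P(Y=2) = 1/23, P(X|Y=2) = (1, 0, 0) → H(X|Y=2) = 0.00000
  Y=3: P(Y=3) = 7/23, P(X|Y=3) = (2/7, 1/7, 4/7) → H(X|Y=3) = 1.37878
H(X|Y) = (12/23)·0.81128 + (3/23)·0.91830 + (1/23)·0.00000 + (7/23)·1.37878 = 0.9627 bits

I(X;Y) = H(X) - H(X|Y) = 1.3709 - 0.9627 = 0.4082 bits

Cross-check via I(X;Y) = H(X) + H(Y) - H(X,Y): computing H(Y) from the column sums and H(X,Y) from the 12 cells in the same way gives H(Y) = 1.5920 bits and H(X,Y) = 2.5547 bits, so
I(X;Y) = 1.3709 + 1.5920 - 2.5547 = 0.4082 bits ✓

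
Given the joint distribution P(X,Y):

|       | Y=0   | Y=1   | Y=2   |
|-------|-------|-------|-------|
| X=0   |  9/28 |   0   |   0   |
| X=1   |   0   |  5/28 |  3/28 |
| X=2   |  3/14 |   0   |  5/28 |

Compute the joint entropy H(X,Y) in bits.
2.2355 bits

H(X,Y) = -Σ_{x,y} P(x,y) log₂ P(x,y). Per-cell terms -P(x,y)·log₂P(x,y):
  X=0: 0.52632, 0.00000, 0.00000
  X=1: 0.00000, 0.44383, 0.34526
  X=2: 0.47623, 0.00000, 0.44383
  (cells with P = 0 contribute 0)
Sum of the 9 terms: H(X,Y) = 2.2355 bits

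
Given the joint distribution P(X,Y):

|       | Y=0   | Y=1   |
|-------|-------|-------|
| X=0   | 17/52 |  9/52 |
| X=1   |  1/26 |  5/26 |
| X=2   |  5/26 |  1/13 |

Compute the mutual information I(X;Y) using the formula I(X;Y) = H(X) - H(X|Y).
0.1427 bits

I(X;Y) = H(X) - H(X|Y)

Marginal of X (row sums):
  P(X=0) = 17/52 + 9/52 = 1/2
  P(X=1) = 1/26 + 5/26 = 3/13
  P(X=2) = 5/26 + 1/13 = 7/26
H(X) = -[(1/2)·log₂(1/2) + (3/13)·log₂(3/13) + (7/26)·log₂(7/26)]
  = 0.500000 + 0.488187 + 0.509677 = 1.49786 bits

Marginal of Y (column sums):
  P(Y=0) = 17/52 + 1/26 + 5/26 = 29/52
  P(Y=1) = 9/52 + 5/26 + 1/13 = 23/52
H(X|Y) = Σ_y P(y)·H(X|Y=y):
  Y=0: P(Y=0) = 29/52, P(X|Y=0) = (17/29, 2/29, 10/29) → H(X|Y=0) = 1.247424
  Y=1: P(Y=1) = 23/52, P(X|Y=1) = (9/23, 10/23, 4/23) → H(X|Y=1) = 1.491014
H(X|Y) = (29/52)·1.247424 + (23/52)·1.491014 = 1.35517 bits

I(X;Y) = H(X) - H(X|Y) = 1.49786 - 1.35517 = 0.1427 bits

Cross-check via I(X;Y) = H(X) + H(Y) - H(X,Y): computing H(Y) from the column sums and H(X,Y) from the 6 cells in the same way gives H(Y) = 0.99037 bits and H(X,Y) = 2.34554 bits, so
I(X;Y) = 1.49786 + 0.99037 - 2.34554 = 0.1427 bits ✓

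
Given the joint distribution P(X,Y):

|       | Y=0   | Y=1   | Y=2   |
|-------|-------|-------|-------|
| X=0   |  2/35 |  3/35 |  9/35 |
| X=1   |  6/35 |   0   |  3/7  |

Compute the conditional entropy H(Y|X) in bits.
1.0327 bits

H(Y|X) = H(X,Y) - H(X)

H(X,Y) = -Σ_{x,y} P(x,y) log₂ P(x,y). Per-cell terms -P(x,y)·log₂P(x,y):
  X=0: 0.23596, 0.30380, 0.50383
  X=1: 0.43617, 0.00000, 0.52388
  (cells with P = 0 contribute 0)
Sum of the 6 terms: H(X,Y) = 2.00364 bits

Marginal of X (row sums):
  P(X=0) = 2/35 + 3/35 + 9/35 = 2/5
  P(X=1) = 6/35 + 0 + 3/7 = 3/5
H(X) = -[(2/5)·log₂(2/5) + (3/5)·log₂(3/5)]
  = 0.52877 + 0.44218 = 0.97095 bits

H(Y|X) = H(X,Y) - H(X) = 2.00364 - 0.97095 = 1.0327 bits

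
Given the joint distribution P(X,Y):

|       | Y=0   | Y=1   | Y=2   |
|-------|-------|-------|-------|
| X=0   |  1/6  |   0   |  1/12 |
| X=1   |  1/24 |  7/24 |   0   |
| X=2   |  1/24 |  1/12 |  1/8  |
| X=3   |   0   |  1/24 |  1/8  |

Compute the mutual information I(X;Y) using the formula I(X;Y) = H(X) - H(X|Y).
0.6438 bits

I(X;Y) = H(X) - H(X|Y)

Marginal of X (row sums):
  P(X=0) = 1/6 + 0 + 1/12 = 1/4
  P(X=1) = 1/24 + 7/24 + 0 = 1/3
  P(X=2) = 1/24 + 1/12 + 1/8 = 1/4
  P(X=3) = 0 + 1/24 + 1/8 = 1/6
H(X) = -[(1/4)·log₂(1/4) + (1/3)·log₂(1/3) + (1/4)·log₂(1/4) + (1/6)·log₂(1/6)]
  = 0.5000 + 0.5283 + 0.5000 + 0.4308 = 1.9591 bits

Marginal of Y (column sums):
  P(Y=0) = 1/6 + 1/24 + 1/24 + 0 = 1/4
  P(Y=1) = 0 + 7/24 + 1/12 + 1/24 = 5/12
  P(Y=2) = 1/12 + 0 + 1/8 + 1/8 = 1/3
H(X|Y) = Σ_y P(y)·H(X|Y=y):
  Y=0: P(Y=0) = 1/4, P(X|Y=0) = (2/3, 1/6, 1/6, 0) → H(X|Y=0) = 1.2516
  Y=1: P(Y=1) = 5/12, P(X|Y=1) = (0, 7/10, 1/5, 1/10) → H(X|Y=1) = 1.1568
  Y=2: P(Y=2) = 1/3, P(X|Y=2) = (1/4, 0, 3/8, 3/8) → H(X|Y=2) = 1.5613
H(X|Y) = (1/4)·1.2516 + (5/12)·1.1568 + (1/3)·1.5613 = 1.3153 bits

I(X;Y) = H(X) - H(X|Y) = 1.9591 - 1.3153 = 0.6438 bits

Cross-check via I(X;Y) = H(X) + H(Y) - H(X,Y): computing H(Y) from the column sums and H(X,Y) from the 12 cells in the same way gives H(Y) = 1.5546 bits and H(X,Y) = 2.8699 bits, so
I(X;Y) = 1.9591 + 1.5546 - 2.8699 = 0.6438 bits ✓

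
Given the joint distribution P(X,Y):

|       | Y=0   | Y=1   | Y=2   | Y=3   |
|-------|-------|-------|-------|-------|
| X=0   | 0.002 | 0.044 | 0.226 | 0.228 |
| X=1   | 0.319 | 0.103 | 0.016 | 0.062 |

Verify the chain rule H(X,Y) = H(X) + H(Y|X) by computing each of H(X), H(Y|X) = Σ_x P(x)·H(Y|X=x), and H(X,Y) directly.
H(X) = 1.0000 bits, H(Y|X) = 1.3952 bits, H(X,Y) = 2.3952 bits

Marginal of X (row sums):
  P(X=0) = 0.002 + 0.044 + 0.226 + 0.228 = 0.500
  P(X=1) = 0.319 + 0.103 + 0.016 + 0.062 = 0.500
H(X) = -[0.500·log₂(0.500) + 0.500·log₂(0.500)]
  = 0.50000 + 0.50000 = 1.0000 bits

H(Y|X) = Σ_x P(x)·H(Y|X=x):
  X=0: P(X=0) = 0.500, P(Y|X=0) = (1/250, 11/125, 113/250, 57/125) → H(Y|X=0) = 1.37484
  X=1: P(X=1) = 0.500, P(Y|X=1) = (319/500, 103/500, 4/125, 31/250) → H(Y|X=1) = 1.41554
H(Y|X) = 0.500·1.37484 + 0.500·1.41554 = 1.3952 bits

H(X,Y) = -Σ_{x,y} P(x,y) log₂ P(x,y). Per-cell terms -P(x,y)·log₂P(x,y):
  X=0: 0.01793, 0.19828, 0.48491, 0.48630
  X=1: 0.52583, 0.33777, 0.09545, 0.24872
Sum of the 8 terms: H(X,Y) = 2.3952 bits

Chain rule check:
  H(X) + H(Y|X) = 1.0000 + 1.3952 = 2.3952 bits
  H(X,Y) = 2.3952 bits
✓ Chain rule verified.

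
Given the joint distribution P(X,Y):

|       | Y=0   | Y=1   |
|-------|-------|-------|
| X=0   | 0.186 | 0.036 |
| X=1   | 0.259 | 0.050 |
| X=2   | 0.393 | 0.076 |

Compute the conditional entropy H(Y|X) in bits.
0.6391 bits

H(Y|X) = H(X,Y) - H(X)

H(X,Y) = -Σ_{x,y} P(x,y) log₂ P(x,y). Per-cell terms -P(x,y)·log₂P(x,y):
  X=0: 0.45135, 0.17265
  X=1: 0.50478, 0.21610
  X=2: 0.52953, 0.28256
Sum of the 6 terms: H(X,Y) = 2.1570 bits

Marginal of X (row sums):
  P(X=0) = 0.186 + 0.036 = 0.222
  P(X=1) = 0.259 + 0.050 = 0.309
  P(X=2) = 0.393 + 0.076 = 0.469
H(X) = -[0.222·log₂(0.222) + 0.309·log₂(0.309) + 0.469·log₂(0.469)]
  = 0.48204 + 0.52355 + 0.51231 = 1.5179 bits

H(Y|X) = H(X,Y) - H(X) = 2.1570 - 1.5179 = 0.6391 bits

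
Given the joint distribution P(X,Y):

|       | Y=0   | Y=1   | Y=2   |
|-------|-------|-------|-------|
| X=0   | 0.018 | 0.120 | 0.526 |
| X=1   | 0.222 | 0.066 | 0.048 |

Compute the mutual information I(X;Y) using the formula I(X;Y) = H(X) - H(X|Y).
0.4161 bits

I(X;Y) = H(X) - H(X|Y)

Marginal of X (row sums):
  P(X=0) = 0.018 + 0.120 + 0.526 = 0.664
  P(X=1) = 0.222 + 0.066 + 0.048 = 0.336
H(X) = -[0.664·log₂(0.664) + 0.336·log₂(0.336)]
  = 0.392255 + 0.528685 = 0.92094 bits

Marginal of Y (column sums):
  P(Y=0) = 0.018 + 0.222 = 0.240
  P(Y=1) = 0.120 + 0.066 = 0.186
  P(Y=2) = 0.526 + 0.048 = 0.574
H(X|Y) = Σ_y P(y)·H(X|Y=y):
  Y=0: P(Y=0) = 0.240, P(X|Y=0) = (3/40, 37/40) → H(X|Y=0) = 0.384312
  Y=1: P(Y=1) = 0.186, P(X|Y=1) = (20/31, 11/31) → H(X|Y=1) = 0.938315
  Y=2: P(Y=2) = 0.574, P(X|Y=2) = (263/287, 24/287) → H(X|Y=2) = 0.414821
H(X|Y) = 0.240·0.384312 + 0.186·0.938315 + 0.574·0.414821 = 0.50487 bits

I(X;Y) = H(X) - H(X|Y) = 0.92094 - 0.50487 = 0.4161 bits

Cross-check via I(X;Y) = H(X) + H(Y) - H(X,Y): computing H(Y) from the column sums and H(X,Y) from the 6 cells in the same way gives H(Y) = 1.40519 bits and H(X,Y) = 1.91006 bits, so
I(X;Y) = 0.92094 + 1.40519 - 1.91006 = 0.4161 bits ✓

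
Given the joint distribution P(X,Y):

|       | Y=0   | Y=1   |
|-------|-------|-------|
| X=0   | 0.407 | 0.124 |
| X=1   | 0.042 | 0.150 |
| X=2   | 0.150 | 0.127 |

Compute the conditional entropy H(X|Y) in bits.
1.3210 bits

H(X|Y) = H(X,Y) - H(Y)

H(X,Y) = -Σ_{x,y} P(x,y) log₂ P(x,y). Per-cell terms -P(x,y)·log₂P(x,y):
  X=0: 0.52784, 0.37344
  X=1: 0.19209, 0.41054
  X=2: 0.41054, 0.37809
Sum of the 6 terms: H(X,Y) = 2.2925 bits

Marginal of Y (column sums):
  P(Y=0) = 0.407 + 0.042 + 0.150 = 0.599
  P(Y=1) = 0.124 + 0.150 + 0.127 = 0.401
H(Y) = -[0.599·log₂(0.599) + 0.401·log₂(0.401)]
  = 0.44288 + 0.52865 = 0.9715 bits

H(X|Y) = H(X,Y) - H(Y) = 2.2925 - 0.9715 = 1.3210 bits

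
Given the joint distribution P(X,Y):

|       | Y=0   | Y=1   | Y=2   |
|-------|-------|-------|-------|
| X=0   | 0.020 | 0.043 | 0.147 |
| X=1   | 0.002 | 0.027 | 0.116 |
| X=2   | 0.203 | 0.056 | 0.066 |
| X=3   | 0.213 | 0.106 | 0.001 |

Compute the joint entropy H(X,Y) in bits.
3.0209 bits

H(X,Y) = -Σ_{x,y} P(x,y) log₂ P(x,y). Per-cell terms -P(x,y)·log₂P(x,y):
  X=0: 0.1129, 0.1952, 0.4066
  X=1: 0.0179, 0.1407, 0.3605
  X=2: 0.4670, 0.2329, 0.2588
  X=3: 0.4752, 0.3432, 0.0100
Sum of the 12 terms: H(X,Y) = 3.0209 bits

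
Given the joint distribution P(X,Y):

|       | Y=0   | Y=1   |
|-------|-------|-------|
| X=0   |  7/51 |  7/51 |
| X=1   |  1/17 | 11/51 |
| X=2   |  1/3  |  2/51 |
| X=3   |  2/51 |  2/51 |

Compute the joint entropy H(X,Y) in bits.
2.5823 bits

H(X,Y) = -Σ_{x,y} P(x,y) log₂ P(x,y). Per-cell terms -P(x,y)·log₂P(x,y):
  X=0: 0.393245, 0.393245
  X=1: 0.240439, 0.477312
  X=2: 0.528321, 0.183232
  X=3: 0.183232, 0.183232
Sum of the 8 terms: H(X,Y) = 2.5823 bits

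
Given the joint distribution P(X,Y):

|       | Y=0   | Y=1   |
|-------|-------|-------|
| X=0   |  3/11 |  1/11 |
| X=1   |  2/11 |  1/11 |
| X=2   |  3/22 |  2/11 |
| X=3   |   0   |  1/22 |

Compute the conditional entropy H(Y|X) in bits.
0.8589 bits

H(Y|X) = H(X,Y) - H(X)

H(X,Y) = -Σ_{x,y} P(x,y) log₂ P(x,y). Per-cell terms -P(x,y)·log₂P(x,y):
  X=0: 0.51122, 0.31449
  X=1: 0.44717, 0.31449
  X=2: 0.39197, 0.44717
  X=3: 0.00000, 0.20270
  (cells with P = 0 contribute 0)
Sum of the 8 terms: H(X,Y) = 2.6292 bits

Marginal of X (row sums):
  P(X=0) = 3/11 + 1/11 = 4/11
  P(X=1) = 2/11 + 1/11 = 3/11
  P(X=2) = 3/22 + 2/11 = 7/22
  P(X=3) = 0 + 1/22 = 1/22
H(X) = -[(4/11)·log₂(4/11) + (3/11)·log₂(3/11) + (7/22)·log₂(7/22) + (1/22)·log₂(1/22)]
  = 0.53070 + 0.51122 + 0.52566 + 0.20270 = 1.7703 bits

H(Y|X) = H(X,Y) - H(X) = 2.6292 - 1.7703 = 0.8589 bits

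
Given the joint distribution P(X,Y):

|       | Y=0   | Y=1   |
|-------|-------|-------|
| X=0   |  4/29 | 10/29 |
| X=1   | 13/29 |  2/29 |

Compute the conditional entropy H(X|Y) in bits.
0.7304 bits

H(X|Y) = H(X,Y) - H(Y)

H(X,Y) = -Σ_{x,y} P(x,y) log₂ P(x,y). Per-cell terms -P(x,y)·log₂P(x,y):
  X=0: 0.39420, 0.52967
  X=1: 0.51890, 0.26607
Sum of the 4 terms: H(X,Y) = 1.70884 bits

Marginal of Y (column sums):
  P(Y=0) = 4/29 + 13/29 = 17/29
  P(Y=1) = 10/29 + 2/29 = 12/29
H(Y) = -[(17/29)·log₂(17/29) + (12/29)·log₂(12/29)]
  = 0.45168 + 0.52677 = 0.97845 bits

H(X|Y) = H(X,Y) - H(Y) = 1.70884 - 0.97845 = 0.7304 bits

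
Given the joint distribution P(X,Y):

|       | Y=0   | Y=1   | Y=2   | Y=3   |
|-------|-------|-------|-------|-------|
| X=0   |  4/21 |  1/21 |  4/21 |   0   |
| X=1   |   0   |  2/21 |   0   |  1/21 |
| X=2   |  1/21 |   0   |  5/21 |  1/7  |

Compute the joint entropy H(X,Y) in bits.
2.7559 bits

H(X,Y) = -Σ_{x,y} P(x,y) log₂ P(x,y). Per-cell terms -P(x,y)·log₂P(x,y):
  X=0: 0.45568, 0.20916, 0.45568, 0.00000
  X=1: 0.00000, 0.32308, 0.00000, 0.20916
  X=2: 0.20916, 0.00000, 0.49295, 0.40105
  (cells with P = 0 contribute 0)
Sum of the 12 terms: H(X,Y) = 2.7559 bits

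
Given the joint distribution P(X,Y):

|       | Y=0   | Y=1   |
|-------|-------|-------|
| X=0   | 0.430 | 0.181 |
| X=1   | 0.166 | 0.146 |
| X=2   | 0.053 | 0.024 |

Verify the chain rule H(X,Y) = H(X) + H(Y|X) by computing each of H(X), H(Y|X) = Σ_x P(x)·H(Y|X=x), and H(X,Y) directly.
H(X) = 1.2434 bits, H(Y|X) = 0.9156 bits, H(X,Y) = 2.1590 bits

Marginal of X (row sums):
  P(X=0) = 0.430 + 0.181 = 0.611
  P(X=1) = 0.166 + 0.146 = 0.312
  P(X=2) = 0.053 + 0.024 = 0.077
H(X) = -[0.611·log₂(0.611) + 0.312·log₂(0.312) + 0.077·log₂(0.077)]
  = 0.4343 + 0.5243 + 0.2848 = 1.2434 bits

H(Y|X) = Σ_x P(x)·H(Y|X=x):
  X=0: P(X=0) = 0.611, P(Y|X=0) = (430/611, 181/611) → H(Y|X=0) = 0.8766
  X=1: P(X=1) = 0.312, P(Y|X=1) = (83/156, 73/156) → H(Y|X=1) = 0.9970
  X=2: P(X=2) = 0.077, P(Y|X=2) = (53/77, 24/77) → H(Y|X=2) = 0.8951
H(Y|X) = 0.611·0.8766 + 0.312·0.9970 + 0.077·0.8951 = 0.9156 bits

H(X,Y) = -Σ_{x,y} P(x,y) log₂ P(x,y). Per-cell terms -P(x,y)·log₂P(x,y):
  X=0: 0.5236, 0.4463
  X=1: 0.4301, 0.4053
  X=2: 0.2246, 0.1291
Sum of the 6 terms: H(X,Y) = 2.1590 bits

Chain rule check:
  H(X) + H(Y|X) = 1.2434 + 0.9156 = 2.1590 bits
  H(X,Y) = 2.1590 bits
✓ Chain rule verified.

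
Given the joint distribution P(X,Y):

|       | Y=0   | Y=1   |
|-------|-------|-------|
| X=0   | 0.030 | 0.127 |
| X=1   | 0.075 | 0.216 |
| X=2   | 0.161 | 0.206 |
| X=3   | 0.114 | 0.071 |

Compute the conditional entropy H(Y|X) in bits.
0.8908 bits

H(Y|X) = H(X,Y) - H(X)

H(X,Y) = -Σ_{x,y} P(x,y) log₂ P(x,y). Per-cell terms -P(x,y)·log₂P(x,y):
  X=0: 0.1518, 0.3781
  X=1: 0.2803, 0.4776
  X=2: 0.4242, 0.4695
  X=3: 0.3571, 0.2709
Sum of the 8 terms: H(X,Y) = 2.8095 bits

Marginal of X (row sums):
  P(X=0) = 0.030 + 0.127 = 0.157
  P(X=1) = 0.075 + 0.216 = 0.291
  P(X=2) = 0.161 + 0.206 = 0.367
  P(X=3) = 0.114 + 0.071 = 0.185
H(X) = -[0.157·log₂(0.157) + 0.291·log₂(0.291) + 0.367·log₂(0.367) + 0.185·log₂(0.185)]
  = 0.4194 + 0.5182 + 0.5307 + 0.4504 = 1.9187 bits

H(Y|X) = H(X,Y) - H(X) = 2.8095 - 1.9187 = 0.8908 bits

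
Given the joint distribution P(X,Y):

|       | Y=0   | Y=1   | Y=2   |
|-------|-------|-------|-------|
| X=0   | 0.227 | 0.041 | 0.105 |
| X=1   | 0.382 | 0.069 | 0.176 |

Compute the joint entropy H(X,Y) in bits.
2.2536 bits

H(X,Y) = -Σ_{x,y} P(x,y) log₂ P(x,y). Per-cell terms -P(x,y)·log₂P(x,y):
  X=0: 0.4856, 0.1889, 0.3414
  X=1: 0.5304, 0.2662, 0.4411
Sum of the 6 terms: H(X,Y) = 2.2536 bits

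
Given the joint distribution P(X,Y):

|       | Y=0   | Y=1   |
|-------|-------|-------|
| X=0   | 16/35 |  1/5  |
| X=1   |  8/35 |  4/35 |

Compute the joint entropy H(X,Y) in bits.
1.8250 bits

H(X,Y) = -Σ_{x,y} P(x,y) log₂ P(x,y). Per-cell terms -P(x,y)·log₂P(x,y):
  X=0: 0.516244, 0.464386
  X=1: 0.486693, 0.357632
Sum of the 4 terms: H(X,Y) = 1.8250 bits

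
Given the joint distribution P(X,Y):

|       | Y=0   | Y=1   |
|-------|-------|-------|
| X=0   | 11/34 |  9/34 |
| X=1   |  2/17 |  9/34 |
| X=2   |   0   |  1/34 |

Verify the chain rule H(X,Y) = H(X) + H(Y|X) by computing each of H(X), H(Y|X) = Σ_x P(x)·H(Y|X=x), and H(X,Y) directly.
H(X) = 1.1303 bits, H(Y|X) = 0.9245 bits, H(X,Y) = 2.0547 bits

Marginal of X (row sums):
  P(X=0) = 11/34 + 9/34 = 10/17
  P(X=1) = 2/17 + 9/34 = 13/34
  P(X=2) = 0 + 1/34 = 1/34
H(X) = -[(10/17)·log₂(10/17) + (13/34)·log₂(13/34) + (1/34)·log₂(1/34)]
  = 0.45031 + 0.53033 + 0.14963 = 1.1303 bits

H(Y|X) = Σ_x P(x)·H(Y|X=x):
  X=0: P(X=0) = 10/17, P(Y|X=0) = (11/20, 9/20) → H(Y|X=0) = 0.99277
  X=1: P(X=1) = 13/34, P(Y|X=1) = (4/13, 9/13) → H(Y|X=1) = 0.89049
  X=2: P(X=2) = 1/34, P(Y|X=2) = (0, 1) → H(Y|X=2) = 0.00000
H(Y|X) = (10/17)·0.99277 + (13/34)·0.89049 + (1/34)·0.00000 = 0.9245 bits

H(X,Y) = -Σ_{x,y} P(x,y) log₂ P(x,y). Per-cell terms -P(x,y)·log₂P(x,y):
  X=0: 0.52672, 0.50758
  X=1: 0.36323, 0.50758
  X=2: 0.00000, 0.14963
  (cells with P = 0 contribute 0)
Sum of the 6 terms: H(X,Y) = 2.0547 bits

Chain rule check:
  H(X) + H(Y|X) = 1.1303 + 0.9245 = 2.0548 bits
  H(X,Y) = 2.0547 bits
✓ Chain rule verified (Δ = 0.0001 is 4-dp rounding noise: each of the three values was rounded independently).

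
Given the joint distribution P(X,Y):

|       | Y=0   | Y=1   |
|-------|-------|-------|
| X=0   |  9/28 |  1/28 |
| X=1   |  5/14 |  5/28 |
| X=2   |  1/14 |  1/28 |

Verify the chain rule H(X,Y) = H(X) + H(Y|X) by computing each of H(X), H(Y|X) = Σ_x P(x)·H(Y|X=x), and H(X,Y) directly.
H(X) = 1.3582 bits, H(Y|X) = 0.7578 bits, H(X,Y) = 2.1160 bits

Marginal of X (row sums):
  P(X=0) = 9/28 + 1/28 = 5/14
  P(X=1) = 5/14 + 5/28 = 15/28
  P(X=2) = 1/14 + 1/28 = 3/28
H(X) = -[(5/14)·log₂(5/14) + (15/28)·log₂(15/28) + (3/28)·log₂(3/28)]
  = 0.5305 + 0.4824 + 0.3453 = 1.3582 bits

H(Y|X) = Σ_x P(x)·H(Y|X=x):
  X=0: P(X=0) = 5/14, P(Y|X=0) = (9/10, 1/10) → H(Y|X=0) = 0.4690
  X=1: P(X=1) = 15/28, P(Y|X=1) = (2/3, 1/3) → H(Y|X=1) = 0.9183
  X=2: P(X=2) = 3/28, P(Y|X=2) = (2/3, 1/3) → H(Y|X=2) = 0.9183
H(Y|X) = (5/14)·0.4690 + (15/28)·0.9183 + (3/28)·0.9183 = 0.7578 bits

H(X,Y) = -Σ_{x,y} P(x,y) log₂ P(x,y). Per-cell terms -P(x,y)·log₂P(x,y):
  X=0: 0.5263, 0.1717
  X=1: 0.5305, 0.4438
  X=2: 0.2720, 0.1717
Sum of the 6 terms: H(X,Y) = 2.1160 bits

Chain rule check:
  H(X) + H(Y|X) = 1.3582 + 0.7578 = 2.1160 bits
  H(X,Y) = 2.1160 bits
✓ Chain rule verified.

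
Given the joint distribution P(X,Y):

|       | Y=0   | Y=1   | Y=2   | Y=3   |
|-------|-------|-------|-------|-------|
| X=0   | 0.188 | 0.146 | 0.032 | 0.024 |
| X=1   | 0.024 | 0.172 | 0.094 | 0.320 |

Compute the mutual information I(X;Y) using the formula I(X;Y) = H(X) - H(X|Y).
0.3117 bits

I(X;Y) = H(X) - H(X|Y)

Marginal of X (row sums):
  P(X=0) = 0.188 + 0.146 + 0.032 + 0.024 = 0.390
  P(X=1) = 0.024 + 0.172 + 0.094 + 0.320 = 0.610
H(X) = -[0.390·log₂(0.390) + 0.610·log₂(0.610)]
  = 0.5298 + 0.4350 = 0.9648 bits

Marginal of Y (column sums):
  P(Y=0) = 0.188 + 0.024 = 0.212
  P(Y=1) = 0.146 + 0.172 = 0.318
  P(Y=2) = 0.032 + 0.094 = 0.126
  P(Y=3) = 0.024 + 0.320 = 0.344
H(X|Y) = Σ_y P(y)·H(X|Y=y):
  Y=0: P(Y=0) = 0.212, P(X|Y=0) = (47/53, 6/53) → H(X|Y=0) = 0.5095
  Y=1: P(Y=1) = 0.318, P(X|Y=1) = (73/159, 86/159) → H(X|Y=1) = 0.9952
  Y=2: P(Y=2) = 0.126, P(X|Y=2) = (16/63, 47/63) → H(X|Y=2) = 0.8175
  Y=3: P(Y=3) = 0.344, P(X|Y=3) = (3/43, 40/43) → H(X|Y=3) = 0.3651
H(X|Y) = 0.212·0.5095 + 0.318·0.9952 + 0.126·0.8175 + 0.344·0.3651 = 0.6531 bits

I(X;Y) = H(X) - H(X|Y) = 0.9648 - 0.6531 = 0.3117 bits

Cross-check via I(X;Y) = H(X) + H(Y) - H(X,Y): computing H(Y) from the column sums and H(X,Y) from the 8 cells in the same way gives H(Y) = 1.9062 bits and H(X,Y) = 2.5593 bits, so
I(X;Y) = 0.9648 + 1.9062 - 2.5593 = 0.3117 bits ✓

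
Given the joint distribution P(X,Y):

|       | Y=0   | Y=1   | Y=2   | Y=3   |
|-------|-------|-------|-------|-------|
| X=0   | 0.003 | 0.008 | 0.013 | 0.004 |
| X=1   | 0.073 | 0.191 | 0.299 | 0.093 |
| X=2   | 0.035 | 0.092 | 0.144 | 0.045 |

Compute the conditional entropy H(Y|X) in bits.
1.7867 bits

H(Y|X) = H(X,Y) - H(X)

H(X,Y) = -Σ_{x,y} P(x,y) log₂ P(x,y). Per-cell terms -P(x,y)·log₂P(x,y):
  X=0: 0.025142, 0.055726, 0.081449, 0.031863
  X=1: 0.275645, 0.456176, 0.520793, 0.318676
  X=2: 0.169278, 0.316684, 0.402604, 0.201327
Sum of the 12 terms: H(X,Y) = 2.85536 bits

Marginal of X (row sums):
  P(X=0) = 0.003 + 0.008 + 0.013 + 0.004 = 0.028
  P(X=1) = 0.073 + 0.191 + 0.299 + 0.093 = 0.656
  P(X=2) = 0.035 + 0.092 + 0.144 + 0.045 = 0.316
H(X) = -[0.028·log₂(0.028) + 0.656·log₂(0.656) + 0.316·log₂(0.316)]
  = 0.144436 + 0.399000 + 0.525193 = 1.06863 bits

H(Y|X) = H(X,Y) - H(X) = 2.85536 - 1.06863 = 1.7867 bits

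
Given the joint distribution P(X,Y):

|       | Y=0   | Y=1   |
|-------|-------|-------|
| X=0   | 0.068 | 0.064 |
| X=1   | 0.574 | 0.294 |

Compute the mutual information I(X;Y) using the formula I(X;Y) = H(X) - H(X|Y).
0.0074 bits

I(X;Y) = H(X) - H(X|Y)

Marginal of X (row sums):
  P(X=0) = 0.068 + 0.064 = 0.132
  P(X=1) = 0.574 + 0.294 = 0.868
H(X) = -[0.132·log₂(0.132) + 0.868·log₂(0.868)]
  = 0.3856 + 0.1773 = 0.5629 bits

Marginal of Y (column sums):
  P(Y=0) = 0.068 + 0.574 = 0.642
  P(Y=1) = 0.064 + 0.294 = 0.358
H(X|Y) = Σ_y P(y)·H(X|Y=y):
  Y=0: P(Y=0) = 0.642, P(X|Y=0) = (34/321, 287/321) → H(X|Y=0) = 0.4875
  Y=1: P(Y=1) = 0.358, P(X|Y=1) = (32/179, 147/179) → H(X|Y=1) = 0.6774
H(X|Y) = 0.642·0.4875 + 0.358·0.6774 = 0.5555 bits

I(X;Y) = H(X) - H(X|Y) = 0.5629 - 0.5555 = 0.0074 bits

Cross-check via I(X;Y) = H(X) + H(Y) - H(X,Y): computing H(Y) from the column sums and H(X,Y) from the 4 cells in the same way gives H(Y) = 0.9410 bits and H(X,Y) = 1.4965 bits, so
I(X;Y) = 0.5629 + 0.9410 - 1.4965 = 0.0074 bits ✓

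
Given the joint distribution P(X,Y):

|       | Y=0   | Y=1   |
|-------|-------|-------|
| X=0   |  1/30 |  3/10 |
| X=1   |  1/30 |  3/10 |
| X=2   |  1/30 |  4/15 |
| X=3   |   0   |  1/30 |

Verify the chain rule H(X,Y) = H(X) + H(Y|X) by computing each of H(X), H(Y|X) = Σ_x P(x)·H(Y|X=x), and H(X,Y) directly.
H(X) = 1.7413 bits, H(Y|X) = 0.4636 bits, H(X,Y) = 2.2049 bits

Marginal of X (row sums):
  P(X=0) = 1/30 + 3/10 = 1/3
  P(X=1) = 1/30 + 3/10 = 1/3
  P(X=2) = 1/30 + 4/15 = 3/10
  P(X=3) = 0 + 1/30 = 1/30
H(X) = -[(1/3)·log₂(1/3) + (1/3)·log₂(1/3) + (3/10)·log₂(3/10) + (1/30)·log₂(1/30)]
  = 0.52832 + 0.52832 + 0.52109 + 0.16356 = 1.7413 bits

H(Y|X) = Σ_x P(x)·H(Y|X=x):
  X=0: P(X=0) = 1/3, P(Y|X=0) = (1/10, 9/10) → H(Y|X=0) = 0.46900
  X=1: P(X=1) = 1/3, P(Y|X=1) = (1/10, 9/10) → H(Y|X=1) = 0.46900
  X=2: P(X=2) = 3/10, P(Y|X=2) = (1/9, 8/9) → H(Y|X=2) = 0.50326
  X=3: P(X=3) = 1/30, P(Y|X=3) = (0, 1) → H(Y|X=3) = 0.00000
H(Y|X) = (1/3)·0.46900 + (1/3)·0.46900 + (3/10)·0.50326 + (1/30)·0.00000 = 0.4636 bits

H(X,Y) = -Σ_{x,y} P(x,y) log₂ P(x,y). Per-cell terms -P(x,y)·log₂P(x,y):
  X=0: 0.16356, 0.52109
  X=1: 0.16356, 0.52109
  X=2: 0.16356, 0.50850
  X=3: 0.00000, 0.16356
  (cells with P = 0 contribute 0)
Sum of the 8 terms: H(X,Y) = 2.2049 bits

Chain rule check:
  H(X) + H(Y|X) = 1.7413 + 0.4636 = 2.2049 bits
  H(X,Y) = 2.2049 bits
✓ Chain rule verified.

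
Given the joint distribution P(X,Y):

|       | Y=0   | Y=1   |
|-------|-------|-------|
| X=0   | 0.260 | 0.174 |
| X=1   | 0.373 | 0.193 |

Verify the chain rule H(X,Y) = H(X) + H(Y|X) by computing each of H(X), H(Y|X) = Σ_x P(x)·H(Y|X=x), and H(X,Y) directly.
H(X) = 0.9874 bits, H(Y|X) = 0.9456 bits, H(X,Y) = 1.9330 bits

Marginal of X (row sums):
  P(X=0) = 0.260 + 0.174 = 0.434
  P(X=1) = 0.373 + 0.193 = 0.566
H(X) = -[0.434·log₂(0.434) + 0.566·log₂(0.566)]
  = 0.52264 + 0.46476 = 0.9874 bits

H(Y|X) = Σ_x P(x)·H(Y|X=x):
  X=0: P(X=0) = 0.434, P(Y|X=0) = (130/217, 87/217) → H(Y|X=0) = 0.97149
  X=1: P(X=1) = 0.566, P(Y|X=1) = (373/566, 193/566) → H(Y|X=1) = 0.92576
H(Y|X) = 0.434·0.97149 + 0.566·0.92576 = 0.9456 bits

H(X,Y) = -Σ_{x,y} P(x,y) log₂ P(x,y). Per-cell terms -P(x,y)·log₂P(x,y):
  X=0: 0.50529, 0.43897
  X=1: 0.53069, 0.45805
Sum of the 4 terms: H(X,Y) = 1.9330 bits

Chain rule check:
  H(X) + H(Y|X) = 0.9874 + 0.9456 = 1.9330 bits
  H(X,Y) = 1.9330 bits
✓ Chain rule verified.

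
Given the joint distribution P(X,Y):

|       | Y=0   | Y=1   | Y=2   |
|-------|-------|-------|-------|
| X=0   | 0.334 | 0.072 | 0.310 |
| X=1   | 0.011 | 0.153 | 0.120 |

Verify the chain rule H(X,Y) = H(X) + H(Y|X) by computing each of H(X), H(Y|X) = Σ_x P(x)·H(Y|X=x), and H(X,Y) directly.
H(X) = 0.8608 bits, H(Y|X) = 1.3177 bits, H(X,Y) = 2.1785 bits

Marginal of X (row sums):
  P(X=0) = 0.334 + 0.072 + 0.310 = 0.716
  P(X=1) = 0.011 + 0.153 + 0.120 = 0.284
H(X) = -[0.716·log₂(0.716) + 0.284·log₂(0.284)]
  = 0.34509 + 0.51575 = 0.8608 bits

H(Y|X) = Σ_x P(x)·H(Y|X=x):
  X=0: P(X=0) = 0.716, P(Y|X=0) = (167/358, 18/179, 155/358) → H(Y|X=0) = 1.36930
  X=1: P(X=1) = 0.284, P(Y|X=1) = (11/284, 153/284, 30/71) → H(Y|X=1) = 1.18756
H(Y|X) = 0.716·1.36930 + 0.284·1.18756 = 1.3177 bits

H(X,Y) = -Σ_{x,y} P(x,y) log₂ P(x,y). Per-cell terms -P(x,y)·log₂P(x,y):
  X=0: 0.52841, 0.27330, 0.52379
  X=1: 0.07157, 0.41438, 0.36707
Sum of the 6 terms: H(X,Y) = 2.1785 bits

Chain rule check:
  H(X) + H(Y|X) = 0.8608 + 1.3177 = 2.1785 bits
  H(X,Y) = 2.1785 bits
✓ Chain rule verified.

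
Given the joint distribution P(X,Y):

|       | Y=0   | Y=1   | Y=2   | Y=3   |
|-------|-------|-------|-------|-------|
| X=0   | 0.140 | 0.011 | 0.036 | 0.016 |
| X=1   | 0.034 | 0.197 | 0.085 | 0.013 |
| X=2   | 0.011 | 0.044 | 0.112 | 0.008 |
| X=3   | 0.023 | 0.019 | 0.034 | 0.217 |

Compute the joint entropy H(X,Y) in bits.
3.3054 bits

H(X,Y) = -Σ_{x,y} P(x,y) log₂ P(x,y). Per-cell terms -P(x,y)·log₂P(x,y):
  X=0: 0.39711, 0.07157, 0.17265, 0.09545
  X=1: 0.16586, 0.46172, 0.30229, 0.08145
  X=2: 0.07157, 0.19828, 0.35374, 0.05573
  X=3: 0.12517, 0.10864, 0.16586, 0.47832
Sum of the 16 terms: H(X,Y) = 3.3054 bits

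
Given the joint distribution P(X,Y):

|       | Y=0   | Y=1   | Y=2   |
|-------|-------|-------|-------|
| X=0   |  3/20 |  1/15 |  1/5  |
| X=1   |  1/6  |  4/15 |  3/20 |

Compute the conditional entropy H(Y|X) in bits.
1.5054 bits

H(Y|X) = H(X,Y) - H(X)

H(X,Y) = -Σ_{x,y} P(x,y) log₂ P(x,y). Per-cell terms -P(x,y)·log₂P(x,y):
  X=0: 0.41054, 0.26046, 0.46439
  X=1: 0.43083, 0.50850, 0.41054
Sum of the 6 terms: H(X,Y) = 2.4853 bits

Marginal of X (row sums):
  P(X=0) = 3/20 + 1/15 + 1/5 = 5/12
  P(X=1) = 1/6 + 4/15 + 3/20 = 7/12
H(X) = -[(5/12)·log₂(5/12) + (7/12)·log₂(7/12)]
  = 0.52626 + 0.45360 = 0.9799 bits

H(Y|X) = H(X,Y) - H(X) = 2.4853 - 0.9799 = 1.5054 bits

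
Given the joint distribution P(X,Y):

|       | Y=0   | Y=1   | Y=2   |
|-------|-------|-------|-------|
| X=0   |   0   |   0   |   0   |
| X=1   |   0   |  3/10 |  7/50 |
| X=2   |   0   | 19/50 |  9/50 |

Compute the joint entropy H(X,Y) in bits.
1.8940 bits

H(X,Y) = -Σ_{x,y} P(x,y) log₂ P(x,y). Per-cell terms -P(x,y)·log₂P(x,y):
  X=0: 0.0000, 0.0000, 0.0000
  X=1: 0.0000, 0.5211, 0.3971
  X=2: 0.0000, 0.5305, 0.4453
  (cells with P = 0 contribute 0)
Sum of the 9 terms: H(X,Y) = 1.8940 bits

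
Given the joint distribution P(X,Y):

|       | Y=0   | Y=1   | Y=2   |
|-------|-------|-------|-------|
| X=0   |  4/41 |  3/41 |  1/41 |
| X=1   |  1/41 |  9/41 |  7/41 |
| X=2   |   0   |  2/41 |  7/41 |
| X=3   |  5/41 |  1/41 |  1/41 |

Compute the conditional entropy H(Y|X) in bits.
1.1578 bits

H(Y|X) = H(X,Y) - H(X)

H(X,Y) = -Σ_{x,y} P(x,y) log₂ P(x,y). Per-cell terms -P(x,y)·log₂P(x,y):
  X=0: 0.327566, 0.276043, 0.130672
  X=1: 0.130672, 0.480211, 0.435400
  X=2: 0.000000, 0.212564, 0.435400
  X=3: 0.370198, 0.130672, 0.130672
  (cells with P = 0 contribute 0)
Sum of the 12 terms: H(X,Y) = 3.06007 bits

Marginal of X (row sums):
  P(X=0) = 4/41 + 3/41 + 1/41 = 8/41
  P(X=1) = 1/41 + 9/41 + 7/41 = 17/41
  P(X=2) = 0 + 2/41 + 7/41 = 9/41
  P(X=3) = 5/41 + 1/41 + 1/41 = 7/41
H(X) = -[(8/41)·log₂(8/41) + (17/41)·log₂(17/41) + (9/41)·log₂(9/41) + (7/41)·log₂(7/41)]
  = 0.460010 + 0.526622 + 0.480211 + 0.435400 = 1.90224 bits

H(Y|X) = H(X,Y) - H(X) = 3.06007 - 1.90224 = 1.1578 bits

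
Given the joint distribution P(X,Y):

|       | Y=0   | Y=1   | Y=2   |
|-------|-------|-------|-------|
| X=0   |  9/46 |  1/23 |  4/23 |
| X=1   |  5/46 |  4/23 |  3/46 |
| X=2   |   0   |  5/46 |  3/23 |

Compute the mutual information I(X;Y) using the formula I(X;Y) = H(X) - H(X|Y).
0.2596 bits

I(X;Y) = H(X) - H(X|Y)

Marginal of X (row sums):
  P(X=0) = 9/46 + 1/23 + 4/23 = 19/46
  P(X=1) = 5/46 + 4/23 + 3/46 = 8/23
  P(X=2) = 0 + 5/46 + 3/23 = 11/46
H(X) = -[(19/46)·log₂(19/46) + (8/23)·log₂(8/23) + (11/46)·log₂(11/46)]
  = 0.526892 + 0.529935 + 0.493596 = 1.550423 bits

Marginal of Y (column sums):
  P(Y=0) = 9/46 + 5/46 + 0 = 7/23
  P(Y=1) = 1/23 + 4/23 + 5/46 = 15/46
  P(Y=2) = 4/23 + 3/46 + 3/23 = 17/46
H(X|Y) = Σ_y P(y)·H(X|Y=y):
  Y=0: P(Y=0) = 7/23, P(X|Y=0) = (9/14, 5/14, 0) → H(X|Y=0) = 0.940286
  Y=1: P(Y=1) = 15/46, P(X|Y=1) = (2/15, 8/15, 1/3) → H(X|Y=1) = 1.399581
  Y=2: P(Y=2) = 17/46, P(X|Y=2) = (8/17, 3/17, 6/17) → H(X|Y=2) = 1.483659
H(X|Y) = (7/23)·0.940286 + (15/46)·1.399581 + (17/46)·1.483659 = 1.290868 bits

I(X;Y) = H(X) - H(X|Y) = 1.550423 - 1.290868 = 0.2596 bits

Cross-check via I(X;Y) = H(X) + H(Y) - H(X,Y): computing H(Y) from the column sums and H(X,Y) from the 9 cells in the same way gives H(Y) = 1.580232 bits and H(X,Y) = 2.871100 bits, so
I(X;Y) = 1.550423 + 1.580232 - 2.871100 = 0.2596 bits ✓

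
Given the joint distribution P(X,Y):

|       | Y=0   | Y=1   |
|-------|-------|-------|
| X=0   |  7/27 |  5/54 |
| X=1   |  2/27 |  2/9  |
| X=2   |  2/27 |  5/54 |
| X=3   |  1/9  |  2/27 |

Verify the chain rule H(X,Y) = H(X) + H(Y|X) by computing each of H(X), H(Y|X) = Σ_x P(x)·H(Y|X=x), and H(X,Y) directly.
H(X) = 1.9316 bits, H(Y|X) = 0.8779 bits, H(X,Y) = 2.8095 bits

Marginal of X (row sums):
  P(X=0) = 7/27 + 5/54 = 19/54
  P(X=1) = 2/27 + 2/9 = 8/27
  P(X=2) = 2/27 + 5/54 = 1/6
  P(X=3) = 1/9 + 2/27 = 5/27
H(X) = -[(19/54)·log₂(19/54) + (8/27)·log₂(8/27) + (1/6)·log₂(1/6) + (5/27)·log₂(5/27)]
  = 0.53023 + 0.51997 + 0.43083 + 0.45055 = 1.9316 bits

H(Y|X) = Σ_x P(x)·H(Y|X=x):
  X=0: P(X=0) = 19/54, P(Y|X=0) = (14/19, 5/19) → H(Y|X=0) = 0.83147
  X=1: P(X=1) = 8/27, P(Y|X=1) = (1/4, 3/4) → H(Y|X=1) = 0.81128
  X=2: P(X=2) = 1/6, P(Y|X=2) = (4/9, 5/9) → H(Y|X=2) = 0.99108
  X=3: P(X=3) = 5/27, P(Y|X=3) = (3/5, 2/5) → H(Y|X=3) = 0.97095
H(Y|X) = (19/54)·0.83147 + (8/27)·0.81128 + (1/6)·0.99108 + (5/27)·0.97095 = 0.8779 bits

H(X,Y) = -Σ_{x,y} P(x,y) log₂ P(x,y). Per-cell terms -P(x,y)·log₂P(x,y):
  X=0: 0.50492, 0.31787
  X=1: 0.27814, 0.48221
  X=2: 0.27814, 0.31787
  X=3: 0.35221, 0.27814
Sum of the 8 terms: H(X,Y) = 2.8095 bits

Chain rule check:
  H(X) + H(Y|X) = 1.9316 + 0.8779 = 2.8095 bits
  H(X,Y) = 2.8095 bits
✓ Chain rule verified.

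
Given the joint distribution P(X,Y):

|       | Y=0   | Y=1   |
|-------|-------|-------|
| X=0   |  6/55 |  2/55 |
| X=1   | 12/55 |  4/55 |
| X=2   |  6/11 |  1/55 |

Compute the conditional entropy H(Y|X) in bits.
0.4699 bits

H(Y|X) = H(X,Y) - H(X)

H(X,Y) = -Σ_{x,y} P(x,y) log₂ P(x,y). Per-cell terms -P(x,y)·log₂P(x,y):
  X=0: 0.3487, 0.1739
  X=1: 0.4792, 0.2750
  X=2: 0.4770, 0.1051
Sum of the 6 terms: H(X,Y) = 1.8589 bits

Marginal of X (row sums):
  P(X=0) = 6/55 + 2/55 = 8/55
  P(X=1) = 12/55 + 4/55 = 16/55
  P(X=2) = 6/11 + 1/55 = 31/55
H(X) = -[(8/55)·log₂(8/55) + (16/55)·log₂(16/55) + (31/55)·log₂(31/55)]
  = 0.4046 + 0.5182 + 0.4662 = 1.3890 bits

H(Y|X) = H(X,Y) - H(X) = 1.8589 - 1.3890 = 0.4699 bits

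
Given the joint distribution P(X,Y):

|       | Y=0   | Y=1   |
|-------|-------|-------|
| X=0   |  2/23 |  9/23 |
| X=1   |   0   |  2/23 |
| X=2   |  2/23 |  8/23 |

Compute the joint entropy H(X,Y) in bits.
1.9788 bits

H(X,Y) = -Σ_{x,y} P(x,y) log₂ P(x,y). Per-cell terms -P(x,y)·log₂P(x,y):
  X=0: 0.3064, 0.5297
  X=1: 0.0000, 0.3064
  X=2: 0.3064, 0.5299
  (cells with P = 0 contribute 0)
Sum of the 6 terms: H(X,Y) = 1.9788 bits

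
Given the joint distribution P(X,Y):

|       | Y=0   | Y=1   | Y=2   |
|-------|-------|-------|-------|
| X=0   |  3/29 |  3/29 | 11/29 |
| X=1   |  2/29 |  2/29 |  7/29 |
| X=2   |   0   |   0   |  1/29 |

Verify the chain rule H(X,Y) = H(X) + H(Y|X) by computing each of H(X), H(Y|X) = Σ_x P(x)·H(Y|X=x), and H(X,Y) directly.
H(X) = 1.1497 bits, H(Y|X) = 1.2526 bits, H(X,Y) = 2.4023 bits

Marginal of X (row sums):
  P(X=0) = 3/29 + 3/29 + 11/29 = 17/29
  P(X=1) = 2/29 + 2/29 + 7/29 = 11/29
  P(X=2) = 0 + 0 + 1/29 = 1/29
H(X) = -[(17/29)·log₂(17/29) + (11/29)·log₂(11/29) + (1/29)·log₂(1/29)]
  = 0.45168 + 0.53048 + 0.16752 = 1.1497 bits

H(Y|X) = Σ_x P(x)·H(Y|X=x):
  X=0: P(X=0) = 17/29, P(Y|X=0) = (3/17, 3/17, 11/17) → H(Y|X=0) = 1.28961
  X=1: P(X=1) = 11/29, P(Y|X=1) = (2/11, 2/11, 7/11) → H(Y|X=1) = 1.30930
  X=2: P(X=2) = 1/29, P(Y|X=2) = (0, 0, 1) → H(Y|X=2) = 0.00000
H(Y|X) = (17/29)·1.28961 + (11/29)·1.30930 + (1/29)·0.00000 = 1.2526 bits

H(X,Y) = -Σ_{x,y} P(x,y) log₂ P(x,y). Per-cell terms -P(x,y)·log₂P(x,y):
  X=0: 0.33859, 0.33859, 0.53048
  X=1: 0.26607, 0.26607, 0.49498
  X=2: 0.00000, 0.00000, 0.16752
  (cells with P = 0 contribute 0)
Sum of the 9 terms: H(X,Y) = 2.4023 bits

Chain rule check:
  H(X) + H(Y|X) = 1.1497 + 1.2526 = 2.4023 bits
  H(X,Y) = 2.4023 bits
✓ Chain rule verified.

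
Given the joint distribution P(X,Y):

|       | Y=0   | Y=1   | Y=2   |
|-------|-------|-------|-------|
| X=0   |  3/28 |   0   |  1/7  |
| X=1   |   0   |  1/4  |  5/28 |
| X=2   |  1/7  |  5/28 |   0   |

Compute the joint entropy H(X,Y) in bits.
2.5350 bits

H(X,Y) = -Σ_{x,y} P(x,y) log₂ P(x,y). Per-cell terms -P(x,y)·log₂P(x,y):
  X=0: 0.34526, 0.00000, 0.40105
  X=1: 0.00000, 0.50000, 0.44383
  X=2: 0.40105, 0.44383, 0.00000
  (cells with P = 0 contribute 0)
Sum of the 9 terms: H(X,Y) = 2.5350 bits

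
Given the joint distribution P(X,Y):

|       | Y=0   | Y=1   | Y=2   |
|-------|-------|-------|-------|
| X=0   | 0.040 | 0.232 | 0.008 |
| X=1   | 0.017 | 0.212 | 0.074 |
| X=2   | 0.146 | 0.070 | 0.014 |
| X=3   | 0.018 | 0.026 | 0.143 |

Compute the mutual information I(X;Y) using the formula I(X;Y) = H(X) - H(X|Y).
0.4457 bits

I(X;Y) = H(X) - H(X|Y)

Marginal of X (row sums):
  P(X=0) = 0.040 + 0.232 + 0.008 = 0.280
  P(X=1) = 0.017 + 0.212 + 0.074 = 0.303
  P(X=2) = 0.146 + 0.070 + 0.014 = 0.230
  P(X=3) = 0.018 + 0.026 + 0.143 = 0.187
H(X) = -[0.280·log₂(0.280) + 0.303·log₂(0.303) + 0.230·log₂(0.230) + 0.187·log₂(0.187)]
  = 0.5142 + 0.5220 + 0.4877 + 0.4523 = 1.9762 bits

Marginal of Y (column sums):
  P(Y=0) = 0.040 + 0.017 + 0.146 + 0.018 = 0.221
  P(Y=1) = 0.232 + 0.212 + 0.070 + 0.026 = 0.540
  P(Y=2) = 0.008 + 0.074 + 0.014 + 0.143 = 0.239
H(X|Y) = Σ_y P(y)·H(X|Y=y):
  Y=0: P(Y=0) = 0.221, P(X|Y=0) = (40/221, 1/13, 146/221, 18/221) → H(X|Y=0) = 1.4208
  Y=1: P(Y=1) = 0.540, P(X|Y=1) = (58/135, 53/135, 7/54, 13/270) → H(X|Y=1) = 1.6460
  Y=2: P(Y=2) = 0.239, P(X|Y=2) = (8/239, 74/239, 14/239, 143/239) → H(X|Y=2) = 1.3709
H(X|Y) = 0.221·1.4208 + 0.540·1.6460 + 0.239·1.3709 = 1.5305 bits

I(X;Y) = H(X) - H(X|Y) = 1.9762 - 1.5305 = 0.4457 bits

Cross-check via I(X;Y) = H(X) + H(Y) - H(X,Y): computing H(Y) from the column sums and H(X,Y) from the 12 cells in the same way gives H(Y) = 1.4549 bits and H(X,Y) = 2.9854 bits, so
I(X;Y) = 1.9762 + 1.4549 - 2.9854 = 0.4457 bits ✓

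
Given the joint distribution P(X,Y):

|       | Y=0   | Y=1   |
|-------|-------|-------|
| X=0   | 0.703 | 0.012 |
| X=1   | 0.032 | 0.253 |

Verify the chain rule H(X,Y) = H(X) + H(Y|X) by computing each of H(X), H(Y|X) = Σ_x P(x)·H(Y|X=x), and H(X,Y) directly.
H(X) = 0.8622 bits, H(Y|X) = 0.2324 bits, H(X,Y) = 1.0945 bits

Marginal of X (row sums):
  P(X=0) = 0.703 + 0.012 = 0.715
  P(X=1) = 0.032 + 0.253 = 0.285
H(X) = -[0.715·log₂(0.715) + 0.285·log₂(0.285)]
  = 0.34605 + 0.51613 = 0.8622 bits

H(Y|X) = Σ_x P(x)·H(Y|X=x):
  X=0: P(X=0) = 0.715, P(Y|X=0) = (703/715, 12/715) → H(Y|X=0) = 0.12298
  X=1: P(X=1) = 0.285, P(Y|X=1) = (32/285, 253/285) → H(Y|X=1) = 0.50676
H(Y|X) = 0.715·0.12298 + 0.285·0.50676 = 0.2324 bits

H(X,Y) = -Σ_{x,y} P(x,y) log₂ P(x,y). Per-cell terms -P(x,y)·log₂P(x,y):
  X=0: 0.35741, 0.07657
  X=1: 0.15891, 0.50165
Sum of the 4 terms: H(X,Y) = 1.0945 bits

Chain rule check:
  H(X) + H(Y|X) = 0.8622 + 0.2324 = 1.0946 bits
  H(X,Y) = 1.0945 bits
✓ Chain rule verified (Δ = 0.0001 is 4-dp rounding noise: each of the three values was rounded independently).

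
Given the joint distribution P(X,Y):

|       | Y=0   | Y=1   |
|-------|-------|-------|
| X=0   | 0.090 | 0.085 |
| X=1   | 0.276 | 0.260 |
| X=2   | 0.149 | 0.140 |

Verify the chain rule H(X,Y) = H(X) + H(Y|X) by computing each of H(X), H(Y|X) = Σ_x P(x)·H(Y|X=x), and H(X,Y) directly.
H(X) = 1.4398 bits, H(Y|X) = 0.9994 bits, H(X,Y) = 2.4392 bits

Marginal of X (row sums):
  P(X=0) = 0.090 + 0.085 = 0.175
  P(X=1) = 0.276 + 0.260 = 0.536
  P(X=2) = 0.149 + 0.140 = 0.289
H(X) = -[0.175·log₂(0.175) + 0.536·log₂(0.536) + 0.289·log₂(0.289)]
  = 0.4400503 + 0.4822366 + 0.5175581 = 1.4398 bits

H(Y|X) = Σ_x P(x)·H(Y|X=x):
  X=0: P(X=0) = 0.175, P(Y|X=0) = (18/35, 17/35) → H(Y|X=0) = 0.9994111
  X=1: P(X=1) = 0.536, P(Y|X=1) = (69/134, 65/134) → H(Y|X=1) = 0.9993571
  X=2: P(X=2) = 0.289, P(Y|X=2) = (149/289, 140/289) → H(Y|X=2) = 0.9993003
H(Y|X) = 0.175·0.9994111 + 0.536·0.9993571 + 0.289·0.9993003 = 0.9994 bits

H(X,Y) = -Σ_{x,y} P(x,y) log₂ P(x,y). Per-cell terms -P(x,y)·log₂P(x,y):
  X=0: 0.3126538, 0.3022934
  X=1: 0.5126037, 0.5052883
  X=2: 0.4092457, 0.3971102
Sum of the 6 terms: H(X,Y) = 2.4392 bits

Chain rule check:
  H(X) + H(Y|X) = 1.4398 + 0.9994 = 2.4392 bits
  H(X,Y) = 2.4392 bits
✓ Chain rule verified.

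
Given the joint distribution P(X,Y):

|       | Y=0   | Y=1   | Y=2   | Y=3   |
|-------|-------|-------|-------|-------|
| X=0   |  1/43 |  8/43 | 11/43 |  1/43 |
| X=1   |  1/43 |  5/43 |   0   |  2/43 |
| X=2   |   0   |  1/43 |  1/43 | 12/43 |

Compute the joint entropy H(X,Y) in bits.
2.6662 bits

H(X,Y) = -Σ_{x,y} P(x,y) log₂ P(x,y). Per-cell terms -P(x,y)·log₂P(x,y):
  X=0: 0.12619, 0.45140, 0.50314, 0.12619
  X=1: 0.12619, 0.36097, 0.00000, 0.20587
  X=2: 0.00000, 0.12619, 0.12619, 0.51385
  (cells with P = 0 contribute 0)
Sum of the 12 terms: H(X,Y) = 2.6662 bits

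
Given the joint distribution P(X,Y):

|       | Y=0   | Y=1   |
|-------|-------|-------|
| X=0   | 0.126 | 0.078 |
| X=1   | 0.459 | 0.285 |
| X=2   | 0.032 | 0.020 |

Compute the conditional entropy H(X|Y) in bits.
1.0071 bits

H(X|Y) = H(X,Y) - H(Y)

H(X,Y) = -Σ_{x,y} P(x,y) log₂ P(x,y). Per-cell terms -P(x,y)·log₂P(x,y):
  X=0: 0.37655, 0.28707
  X=1: 0.51566, 0.51613
  X=2: 0.15891, 0.11288
Sum of the 6 terms: H(X,Y) = 1.9672 bits

Marginal of Y (column sums):
  P(Y=0) = 0.126 + 0.459 + 0.032 = 0.617
  P(Y=1) = 0.078 + 0.285 + 0.020 = 0.383
H(Y) = -[0.617·log₂(0.617) + 0.383·log₂(0.383)]
  = 0.42984 + 0.53030 = 0.9601 bits

H(X|Y) = H(X,Y) - H(Y) = 1.9672 - 0.9601 = 1.0071 bits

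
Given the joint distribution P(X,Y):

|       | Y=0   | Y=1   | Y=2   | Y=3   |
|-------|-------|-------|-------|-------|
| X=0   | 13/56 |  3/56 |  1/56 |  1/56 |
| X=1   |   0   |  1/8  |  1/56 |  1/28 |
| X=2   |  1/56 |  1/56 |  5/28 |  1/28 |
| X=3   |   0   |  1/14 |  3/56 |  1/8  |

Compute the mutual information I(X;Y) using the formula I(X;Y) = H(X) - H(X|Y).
0.6953 bits

I(X;Y) = H(X) - H(X|Y)

Marginal of X (row sums):
  P(X=0) = 13/56 + 3/56 + 1/56 + 1/56 = 9/28
  P(X=1) = 0 + 1/8 + 1/56 + 1/28 = 5/28
  P(X=2) = 1/56 + 1/56 + 5/28 + 1/28 = 1/4
  P(X=3) = 0 + 1/14 + 3/56 + 1/8 = 1/4
H(X) = -[(9/28)·log₂(9/28) + (5/28)·log₂(5/28) + (1/4)·log₂(1/4) + (1/4)·log₂(1/4)]
  = 0.526317 + 0.443826 + 0.500000 + 0.500000 = 1.97014 bits

Marginal of Y (column sums):
  P(Y=0) = 13/56 + 0 + 1/56 + 0 = 1/4
  P(Y=1) = 3/56 + 1/8 + 1/56 + 1/14 = 15/56
  P(Y=2) = 1/56 + 1/56 + 5/28 + 3/56 = 15/56
  P(Y=3) = 1/56 + 1/28 + 1/28 + 1/8 = 3/14
H(X|Y) = Σ_y P(y)·H(X|Y=y):
  Y=0: P(Y=0) = 1/4, P(X|Y=0) = (13/14, 0, 1/14, 0) → H(X|Y=0) = 0.371232
  Y=1: P(Y=1) = 15/56, P(X|Y=1) = (1/5, 7/15, 1/15, 4/15) → H(X|Y=1) = 1.746466
  Y=2: P(Y=2) = 15/56, P(X|Y=2) = (1/15, 1/15, 2/3, 1/5) → H(X|Y=2) = 1.375279
  Y=3: P(Y=3) = 3/14, P(X|Y=3) = (1/12, 1/6, 1/6, 7/12) → H(X|Y=3) = 1.614005
H(X|Y) = (1/4)·0.371232 + (15/56)·1.746466 + (15/56)·1.375279 + (3/14)·1.614005 = 1.27485 bits

I(X;Y) = H(X) - H(X|Y) = 1.97014 - 1.27485 = 0.6953 bits

Cross-check via I(X;Y) = H(X) + H(Y) - H(X,Y): computing H(Y) from the column sums and H(X,Y) from the 16 cells in the same way gives H(Y) = 1.99433 bits and H(X,Y) = 3.26918 bits, so
I(X;Y) = 1.97014 + 1.99433 - 3.26918 = 0.6953 bits ✓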